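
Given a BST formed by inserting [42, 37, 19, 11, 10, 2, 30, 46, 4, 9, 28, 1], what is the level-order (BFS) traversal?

Tree insertion order: [42, 37, 19, 11, 10, 2, 30, 46, 4, 9, 28, 1]
Tree (level-order array): [42, 37, 46, 19, None, None, None, 11, 30, 10, None, 28, None, 2, None, None, None, 1, 4, None, None, None, 9]
BFS from the root, enqueuing left then right child of each popped node:
  queue [42] -> pop 42, enqueue [37, 46], visited so far: [42]
  queue [37, 46] -> pop 37, enqueue [19], visited so far: [42, 37]
  queue [46, 19] -> pop 46, enqueue [none], visited so far: [42, 37, 46]
  queue [19] -> pop 19, enqueue [11, 30], visited so far: [42, 37, 46, 19]
  queue [11, 30] -> pop 11, enqueue [10], visited so far: [42, 37, 46, 19, 11]
  queue [30, 10] -> pop 30, enqueue [28], visited so far: [42, 37, 46, 19, 11, 30]
  queue [10, 28] -> pop 10, enqueue [2], visited so far: [42, 37, 46, 19, 11, 30, 10]
  queue [28, 2] -> pop 28, enqueue [none], visited so far: [42, 37, 46, 19, 11, 30, 10, 28]
  queue [2] -> pop 2, enqueue [1, 4], visited so far: [42, 37, 46, 19, 11, 30, 10, 28, 2]
  queue [1, 4] -> pop 1, enqueue [none], visited so far: [42, 37, 46, 19, 11, 30, 10, 28, 2, 1]
  queue [4] -> pop 4, enqueue [9], visited so far: [42, 37, 46, 19, 11, 30, 10, 28, 2, 1, 4]
  queue [9] -> pop 9, enqueue [none], visited so far: [42, 37, 46, 19, 11, 30, 10, 28, 2, 1, 4, 9]
Result: [42, 37, 46, 19, 11, 30, 10, 28, 2, 1, 4, 9]


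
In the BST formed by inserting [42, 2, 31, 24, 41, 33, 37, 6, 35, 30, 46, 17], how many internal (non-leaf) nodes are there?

Tree built from: [42, 2, 31, 24, 41, 33, 37, 6, 35, 30, 46, 17]
Tree (level-order array): [42, 2, 46, None, 31, None, None, 24, 41, 6, 30, 33, None, None, 17, None, None, None, 37, None, None, 35]
Rule: An internal node has at least one child.
Per-node child counts:
  node 42: 2 child(ren)
  node 2: 1 child(ren)
  node 31: 2 child(ren)
  node 24: 2 child(ren)
  node 6: 1 child(ren)
  node 17: 0 child(ren)
  node 30: 0 child(ren)
  node 41: 1 child(ren)
  node 33: 1 child(ren)
  node 37: 1 child(ren)
  node 35: 0 child(ren)
  node 46: 0 child(ren)
Matching nodes: [42, 2, 31, 24, 6, 41, 33, 37]
Count of internal (non-leaf) nodes: 8


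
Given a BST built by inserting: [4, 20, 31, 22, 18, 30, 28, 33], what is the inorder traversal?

Tree insertion order: [4, 20, 31, 22, 18, 30, 28, 33]
Tree (level-order array): [4, None, 20, 18, 31, None, None, 22, 33, None, 30, None, None, 28]
Inorder traversal: [4, 18, 20, 22, 28, 30, 31, 33]


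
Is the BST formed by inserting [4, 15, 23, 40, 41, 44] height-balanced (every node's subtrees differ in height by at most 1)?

Tree (level-order array): [4, None, 15, None, 23, None, 40, None, 41, None, 44]
Definition: a tree is height-balanced if, at every node, |h(left) - h(right)| <= 1 (empty subtree has height -1).
Bottom-up per-node check:
  node 44: h_left=-1, h_right=-1, diff=0 [OK], height=0
  node 41: h_left=-1, h_right=0, diff=1 [OK], height=1
  node 40: h_left=-1, h_right=1, diff=2 [FAIL (|-1-1|=2 > 1)], height=2
  node 23: h_left=-1, h_right=2, diff=3 [FAIL (|-1-2|=3 > 1)], height=3
  node 15: h_left=-1, h_right=3, diff=4 [FAIL (|-1-3|=4 > 1)], height=4
  node 4: h_left=-1, h_right=4, diff=5 [FAIL (|-1-4|=5 > 1)], height=5
Node 40 violates the condition: |-1 - 1| = 2 > 1.
Result: Not balanced


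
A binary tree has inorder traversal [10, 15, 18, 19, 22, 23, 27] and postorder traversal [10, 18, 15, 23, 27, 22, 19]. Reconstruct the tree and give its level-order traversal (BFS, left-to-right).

Inorder:   [10, 15, 18, 19, 22, 23, 27]
Postorder: [10, 18, 15, 23, 27, 22, 19]
Algorithm: postorder visits root last, so walk postorder right-to-left;
each value is the root of the current inorder slice — split it at that
value, recurse on the right subtree first, then the left.
Recursive splits:
  root=19; inorder splits into left=[10, 15, 18], right=[22, 23, 27]
  root=22; inorder splits into left=[], right=[23, 27]
  root=27; inorder splits into left=[23], right=[]
  root=23; inorder splits into left=[], right=[]
  root=15; inorder splits into left=[10], right=[18]
  root=18; inorder splits into left=[], right=[]
  root=10; inorder splits into left=[], right=[]
Reconstructed level-order: [19, 15, 22, 10, 18, 27, 23]


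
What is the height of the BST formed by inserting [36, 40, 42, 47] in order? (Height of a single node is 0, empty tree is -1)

Insertion order: [36, 40, 42, 47]
Tree (level-order array): [36, None, 40, None, 42, None, 47]
Compute height bottom-up (empty subtree = -1):
  height(47) = 1 + max(-1, -1) = 0
  height(42) = 1 + max(-1, 0) = 1
  height(40) = 1 + max(-1, 1) = 2
  height(36) = 1 + max(-1, 2) = 3
Height = 3


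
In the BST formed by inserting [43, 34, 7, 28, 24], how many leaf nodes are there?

Tree built from: [43, 34, 7, 28, 24]
Tree (level-order array): [43, 34, None, 7, None, None, 28, 24]
Rule: A leaf has 0 children.
Per-node child counts:
  node 43: 1 child(ren)
  node 34: 1 child(ren)
  node 7: 1 child(ren)
  node 28: 1 child(ren)
  node 24: 0 child(ren)
Matching nodes: [24]
Count of leaf nodes: 1


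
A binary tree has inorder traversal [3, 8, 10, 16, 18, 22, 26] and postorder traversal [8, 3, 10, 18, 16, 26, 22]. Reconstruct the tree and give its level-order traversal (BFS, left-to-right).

Inorder:   [3, 8, 10, 16, 18, 22, 26]
Postorder: [8, 3, 10, 18, 16, 26, 22]
Algorithm: postorder visits root last, so walk postorder right-to-left;
each value is the root of the current inorder slice — split it at that
value, recurse on the right subtree first, then the left.
Recursive splits:
  root=22; inorder splits into left=[3, 8, 10, 16, 18], right=[26]
  root=26; inorder splits into left=[], right=[]
  root=16; inorder splits into left=[3, 8, 10], right=[18]
  root=18; inorder splits into left=[], right=[]
  root=10; inorder splits into left=[3, 8], right=[]
  root=3; inorder splits into left=[], right=[8]
  root=8; inorder splits into left=[], right=[]
Reconstructed level-order: [22, 16, 26, 10, 18, 3, 8]


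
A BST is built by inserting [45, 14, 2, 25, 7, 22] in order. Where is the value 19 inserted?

Starting tree (level order): [45, 14, None, 2, 25, None, 7, 22]
Insertion path: 45 -> 14 -> 25 -> 22
Result: insert 19 as left child of 22
Final tree (level order): [45, 14, None, 2, 25, None, 7, 22, None, None, None, 19]


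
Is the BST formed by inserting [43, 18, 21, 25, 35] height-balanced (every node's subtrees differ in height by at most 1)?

Tree (level-order array): [43, 18, None, None, 21, None, 25, None, 35]
Definition: a tree is height-balanced if, at every node, |h(left) - h(right)| <= 1 (empty subtree has height -1).
Bottom-up per-node check:
  node 35: h_left=-1, h_right=-1, diff=0 [OK], height=0
  node 25: h_left=-1, h_right=0, diff=1 [OK], height=1
  node 21: h_left=-1, h_right=1, diff=2 [FAIL (|-1-1|=2 > 1)], height=2
  node 18: h_left=-1, h_right=2, diff=3 [FAIL (|-1-2|=3 > 1)], height=3
  node 43: h_left=3, h_right=-1, diff=4 [FAIL (|3--1|=4 > 1)], height=4
Node 21 violates the condition: |-1 - 1| = 2 > 1.
Result: Not balanced


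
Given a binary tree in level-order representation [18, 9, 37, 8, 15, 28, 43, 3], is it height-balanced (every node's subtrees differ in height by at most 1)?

Tree (level-order array): [18, 9, 37, 8, 15, 28, 43, 3]
Definition: a tree is height-balanced if, at every node, |h(left) - h(right)| <= 1 (empty subtree has height -1).
Bottom-up per-node check:
  node 3: h_left=-1, h_right=-1, diff=0 [OK], height=0
  node 8: h_left=0, h_right=-1, diff=1 [OK], height=1
  node 15: h_left=-1, h_right=-1, diff=0 [OK], height=0
  node 9: h_left=1, h_right=0, diff=1 [OK], height=2
  node 28: h_left=-1, h_right=-1, diff=0 [OK], height=0
  node 43: h_left=-1, h_right=-1, diff=0 [OK], height=0
  node 37: h_left=0, h_right=0, diff=0 [OK], height=1
  node 18: h_left=2, h_right=1, diff=1 [OK], height=3
All nodes satisfy the balance condition.
Result: Balanced


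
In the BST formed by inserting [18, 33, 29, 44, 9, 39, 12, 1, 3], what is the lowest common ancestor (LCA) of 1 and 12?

Tree insertion order: [18, 33, 29, 44, 9, 39, 12, 1, 3]
Tree (level-order array): [18, 9, 33, 1, 12, 29, 44, None, 3, None, None, None, None, 39]
In a BST, the LCA of p=1, q=12 is the first node v on the
root-to-leaf path with p <= v <= q (go left if both < v, right if both > v).
Walk from root:
  at 18: both 1 and 12 < 18, go left
  at 9: 1 <= 9 <= 12, this is the LCA
LCA = 9


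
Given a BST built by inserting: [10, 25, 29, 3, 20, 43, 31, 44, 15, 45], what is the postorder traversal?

Tree insertion order: [10, 25, 29, 3, 20, 43, 31, 44, 15, 45]
Tree (level-order array): [10, 3, 25, None, None, 20, 29, 15, None, None, 43, None, None, 31, 44, None, None, None, 45]
Postorder traversal: [3, 15, 20, 31, 45, 44, 43, 29, 25, 10]


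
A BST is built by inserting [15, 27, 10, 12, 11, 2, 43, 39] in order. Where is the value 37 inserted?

Starting tree (level order): [15, 10, 27, 2, 12, None, 43, None, None, 11, None, 39]
Insertion path: 15 -> 27 -> 43 -> 39
Result: insert 37 as left child of 39
Final tree (level order): [15, 10, 27, 2, 12, None, 43, None, None, 11, None, 39, None, None, None, 37]


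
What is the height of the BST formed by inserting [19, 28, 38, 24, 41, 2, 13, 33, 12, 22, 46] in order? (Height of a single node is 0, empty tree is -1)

Insertion order: [19, 28, 38, 24, 41, 2, 13, 33, 12, 22, 46]
Tree (level-order array): [19, 2, 28, None, 13, 24, 38, 12, None, 22, None, 33, 41, None, None, None, None, None, None, None, 46]
Compute height bottom-up (empty subtree = -1):
  height(12) = 1 + max(-1, -1) = 0
  height(13) = 1 + max(0, -1) = 1
  height(2) = 1 + max(-1, 1) = 2
  height(22) = 1 + max(-1, -1) = 0
  height(24) = 1 + max(0, -1) = 1
  height(33) = 1 + max(-1, -1) = 0
  height(46) = 1 + max(-1, -1) = 0
  height(41) = 1 + max(-1, 0) = 1
  height(38) = 1 + max(0, 1) = 2
  height(28) = 1 + max(1, 2) = 3
  height(19) = 1 + max(2, 3) = 4
Height = 4


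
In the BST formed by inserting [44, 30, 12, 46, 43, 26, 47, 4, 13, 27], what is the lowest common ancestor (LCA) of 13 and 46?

Tree insertion order: [44, 30, 12, 46, 43, 26, 47, 4, 13, 27]
Tree (level-order array): [44, 30, 46, 12, 43, None, 47, 4, 26, None, None, None, None, None, None, 13, 27]
In a BST, the LCA of p=13, q=46 is the first node v on the
root-to-leaf path with p <= v <= q (go left if both < v, right if both > v).
Walk from root:
  at 44: 13 <= 44 <= 46, this is the LCA
LCA = 44


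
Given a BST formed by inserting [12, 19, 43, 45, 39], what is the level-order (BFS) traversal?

Tree insertion order: [12, 19, 43, 45, 39]
Tree (level-order array): [12, None, 19, None, 43, 39, 45]
BFS from the root, enqueuing left then right child of each popped node:
  queue [12] -> pop 12, enqueue [19], visited so far: [12]
  queue [19] -> pop 19, enqueue [43], visited so far: [12, 19]
  queue [43] -> pop 43, enqueue [39, 45], visited so far: [12, 19, 43]
  queue [39, 45] -> pop 39, enqueue [none], visited so far: [12, 19, 43, 39]
  queue [45] -> pop 45, enqueue [none], visited so far: [12, 19, 43, 39, 45]
Result: [12, 19, 43, 39, 45]


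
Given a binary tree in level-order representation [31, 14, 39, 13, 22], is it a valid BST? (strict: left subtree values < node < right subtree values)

Level-order array: [31, 14, 39, 13, 22]
Validate using subtree bounds (lo, hi): at each node, require lo < value < hi,
then recurse left with hi=value and right with lo=value.
Preorder trace (stopping at first violation):
  at node 31 with bounds (-inf, +inf): OK
  at node 14 with bounds (-inf, 31): OK
  at node 13 with bounds (-inf, 14): OK
  at node 22 with bounds (14, 31): OK
  at node 39 with bounds (31, +inf): OK
No violation found at any node.
Result: Valid BST


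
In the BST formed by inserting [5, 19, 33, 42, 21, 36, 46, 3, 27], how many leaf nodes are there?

Tree built from: [5, 19, 33, 42, 21, 36, 46, 3, 27]
Tree (level-order array): [5, 3, 19, None, None, None, 33, 21, 42, None, 27, 36, 46]
Rule: A leaf has 0 children.
Per-node child counts:
  node 5: 2 child(ren)
  node 3: 0 child(ren)
  node 19: 1 child(ren)
  node 33: 2 child(ren)
  node 21: 1 child(ren)
  node 27: 0 child(ren)
  node 42: 2 child(ren)
  node 36: 0 child(ren)
  node 46: 0 child(ren)
Matching nodes: [3, 27, 36, 46]
Count of leaf nodes: 4


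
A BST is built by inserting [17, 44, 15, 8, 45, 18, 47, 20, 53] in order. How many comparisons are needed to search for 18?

Search path for 18: 17 -> 44 -> 18
Found: True
Comparisons: 3


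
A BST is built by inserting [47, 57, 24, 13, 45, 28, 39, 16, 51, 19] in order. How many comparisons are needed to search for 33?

Search path for 33: 47 -> 24 -> 45 -> 28 -> 39
Found: False
Comparisons: 5


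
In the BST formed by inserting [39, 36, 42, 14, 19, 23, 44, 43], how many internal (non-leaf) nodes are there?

Tree built from: [39, 36, 42, 14, 19, 23, 44, 43]
Tree (level-order array): [39, 36, 42, 14, None, None, 44, None, 19, 43, None, None, 23]
Rule: An internal node has at least one child.
Per-node child counts:
  node 39: 2 child(ren)
  node 36: 1 child(ren)
  node 14: 1 child(ren)
  node 19: 1 child(ren)
  node 23: 0 child(ren)
  node 42: 1 child(ren)
  node 44: 1 child(ren)
  node 43: 0 child(ren)
Matching nodes: [39, 36, 14, 19, 42, 44]
Count of internal (non-leaf) nodes: 6


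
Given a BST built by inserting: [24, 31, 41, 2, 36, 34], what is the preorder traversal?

Tree insertion order: [24, 31, 41, 2, 36, 34]
Tree (level-order array): [24, 2, 31, None, None, None, 41, 36, None, 34]
Preorder traversal: [24, 2, 31, 41, 36, 34]


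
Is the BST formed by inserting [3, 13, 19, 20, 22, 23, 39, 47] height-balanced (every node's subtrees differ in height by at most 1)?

Tree (level-order array): [3, None, 13, None, 19, None, 20, None, 22, None, 23, None, 39, None, 47]
Definition: a tree is height-balanced if, at every node, |h(left) - h(right)| <= 1 (empty subtree has height -1).
Bottom-up per-node check:
  node 47: h_left=-1, h_right=-1, diff=0 [OK], height=0
  node 39: h_left=-1, h_right=0, diff=1 [OK], height=1
  node 23: h_left=-1, h_right=1, diff=2 [FAIL (|-1-1|=2 > 1)], height=2
  node 22: h_left=-1, h_right=2, diff=3 [FAIL (|-1-2|=3 > 1)], height=3
  node 20: h_left=-1, h_right=3, diff=4 [FAIL (|-1-3|=4 > 1)], height=4
  node 19: h_left=-1, h_right=4, diff=5 [FAIL (|-1-4|=5 > 1)], height=5
  node 13: h_left=-1, h_right=5, diff=6 [FAIL (|-1-5|=6 > 1)], height=6
  node 3: h_left=-1, h_right=6, diff=7 [FAIL (|-1-6|=7 > 1)], height=7
Node 23 violates the condition: |-1 - 1| = 2 > 1.
Result: Not balanced


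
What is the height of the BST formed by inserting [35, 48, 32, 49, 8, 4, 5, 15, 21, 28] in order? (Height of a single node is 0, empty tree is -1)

Insertion order: [35, 48, 32, 49, 8, 4, 5, 15, 21, 28]
Tree (level-order array): [35, 32, 48, 8, None, None, 49, 4, 15, None, None, None, 5, None, 21, None, None, None, 28]
Compute height bottom-up (empty subtree = -1):
  height(5) = 1 + max(-1, -1) = 0
  height(4) = 1 + max(-1, 0) = 1
  height(28) = 1 + max(-1, -1) = 0
  height(21) = 1 + max(-1, 0) = 1
  height(15) = 1 + max(-1, 1) = 2
  height(8) = 1 + max(1, 2) = 3
  height(32) = 1 + max(3, -1) = 4
  height(49) = 1 + max(-1, -1) = 0
  height(48) = 1 + max(-1, 0) = 1
  height(35) = 1 + max(4, 1) = 5
Height = 5


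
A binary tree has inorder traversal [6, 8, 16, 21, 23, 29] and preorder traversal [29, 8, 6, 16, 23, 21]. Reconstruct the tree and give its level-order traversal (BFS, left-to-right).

Inorder:  [6, 8, 16, 21, 23, 29]
Preorder: [29, 8, 6, 16, 23, 21]
Algorithm: preorder visits root first, so consume preorder in order;
for each root, split the current inorder slice at that value into
left-subtree inorder and right-subtree inorder, then recurse.
Recursive splits:
  root=29; inorder splits into left=[6, 8, 16, 21, 23], right=[]
  root=8; inorder splits into left=[6], right=[16, 21, 23]
  root=6; inorder splits into left=[], right=[]
  root=16; inorder splits into left=[], right=[21, 23]
  root=23; inorder splits into left=[21], right=[]
  root=21; inorder splits into left=[], right=[]
Reconstructed level-order: [29, 8, 6, 16, 23, 21]


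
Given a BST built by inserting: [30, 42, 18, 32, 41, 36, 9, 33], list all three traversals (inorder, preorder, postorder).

Tree insertion order: [30, 42, 18, 32, 41, 36, 9, 33]
Tree (level-order array): [30, 18, 42, 9, None, 32, None, None, None, None, 41, 36, None, 33]
Inorder (L, root, R): [9, 18, 30, 32, 33, 36, 41, 42]
Preorder (root, L, R): [30, 18, 9, 42, 32, 41, 36, 33]
Postorder (L, R, root): [9, 18, 33, 36, 41, 32, 42, 30]


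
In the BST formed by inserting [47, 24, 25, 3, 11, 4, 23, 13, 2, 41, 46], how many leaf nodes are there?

Tree built from: [47, 24, 25, 3, 11, 4, 23, 13, 2, 41, 46]
Tree (level-order array): [47, 24, None, 3, 25, 2, 11, None, 41, None, None, 4, 23, None, 46, None, None, 13]
Rule: A leaf has 0 children.
Per-node child counts:
  node 47: 1 child(ren)
  node 24: 2 child(ren)
  node 3: 2 child(ren)
  node 2: 0 child(ren)
  node 11: 2 child(ren)
  node 4: 0 child(ren)
  node 23: 1 child(ren)
  node 13: 0 child(ren)
  node 25: 1 child(ren)
  node 41: 1 child(ren)
  node 46: 0 child(ren)
Matching nodes: [2, 4, 13, 46]
Count of leaf nodes: 4


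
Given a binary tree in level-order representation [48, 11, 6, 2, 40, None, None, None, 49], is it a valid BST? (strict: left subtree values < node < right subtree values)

Level-order array: [48, 11, 6, 2, 40, None, None, None, 49]
Validate using subtree bounds (lo, hi): at each node, require lo < value < hi,
then recurse left with hi=value and right with lo=value.
Preorder trace (stopping at first violation):
  at node 48 with bounds (-inf, +inf): OK
  at node 11 with bounds (-inf, 48): OK
  at node 2 with bounds (-inf, 11): OK
  at node 49 with bounds (2, 11): VIOLATION
Node 49 violates its bound: not (2 < 49 < 11).
Result: Not a valid BST


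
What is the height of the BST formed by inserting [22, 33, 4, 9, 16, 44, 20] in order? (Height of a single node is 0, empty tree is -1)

Insertion order: [22, 33, 4, 9, 16, 44, 20]
Tree (level-order array): [22, 4, 33, None, 9, None, 44, None, 16, None, None, None, 20]
Compute height bottom-up (empty subtree = -1):
  height(20) = 1 + max(-1, -1) = 0
  height(16) = 1 + max(-1, 0) = 1
  height(9) = 1 + max(-1, 1) = 2
  height(4) = 1 + max(-1, 2) = 3
  height(44) = 1 + max(-1, -1) = 0
  height(33) = 1 + max(-1, 0) = 1
  height(22) = 1 + max(3, 1) = 4
Height = 4


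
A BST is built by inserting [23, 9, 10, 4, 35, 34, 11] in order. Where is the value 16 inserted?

Starting tree (level order): [23, 9, 35, 4, 10, 34, None, None, None, None, 11]
Insertion path: 23 -> 9 -> 10 -> 11
Result: insert 16 as right child of 11
Final tree (level order): [23, 9, 35, 4, 10, 34, None, None, None, None, 11, None, None, None, 16]


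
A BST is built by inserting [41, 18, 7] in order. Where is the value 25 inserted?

Starting tree (level order): [41, 18, None, 7]
Insertion path: 41 -> 18
Result: insert 25 as right child of 18
Final tree (level order): [41, 18, None, 7, 25]


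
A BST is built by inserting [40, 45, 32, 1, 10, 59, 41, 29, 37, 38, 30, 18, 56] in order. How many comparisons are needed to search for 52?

Search path for 52: 40 -> 45 -> 59 -> 56
Found: False
Comparisons: 4


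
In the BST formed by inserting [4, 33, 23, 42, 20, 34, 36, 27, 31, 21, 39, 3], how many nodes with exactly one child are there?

Tree built from: [4, 33, 23, 42, 20, 34, 36, 27, 31, 21, 39, 3]
Tree (level-order array): [4, 3, 33, None, None, 23, 42, 20, 27, 34, None, None, 21, None, 31, None, 36, None, None, None, None, None, 39]
Rule: These are nodes with exactly 1 non-null child.
Per-node child counts:
  node 4: 2 child(ren)
  node 3: 0 child(ren)
  node 33: 2 child(ren)
  node 23: 2 child(ren)
  node 20: 1 child(ren)
  node 21: 0 child(ren)
  node 27: 1 child(ren)
  node 31: 0 child(ren)
  node 42: 1 child(ren)
  node 34: 1 child(ren)
  node 36: 1 child(ren)
  node 39: 0 child(ren)
Matching nodes: [20, 27, 42, 34, 36]
Count of nodes with exactly one child: 5


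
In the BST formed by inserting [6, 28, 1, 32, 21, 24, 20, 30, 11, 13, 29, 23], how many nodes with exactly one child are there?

Tree built from: [6, 28, 1, 32, 21, 24, 20, 30, 11, 13, 29, 23]
Tree (level-order array): [6, 1, 28, None, None, 21, 32, 20, 24, 30, None, 11, None, 23, None, 29, None, None, 13]
Rule: These are nodes with exactly 1 non-null child.
Per-node child counts:
  node 6: 2 child(ren)
  node 1: 0 child(ren)
  node 28: 2 child(ren)
  node 21: 2 child(ren)
  node 20: 1 child(ren)
  node 11: 1 child(ren)
  node 13: 0 child(ren)
  node 24: 1 child(ren)
  node 23: 0 child(ren)
  node 32: 1 child(ren)
  node 30: 1 child(ren)
  node 29: 0 child(ren)
Matching nodes: [20, 11, 24, 32, 30]
Count of nodes with exactly one child: 5


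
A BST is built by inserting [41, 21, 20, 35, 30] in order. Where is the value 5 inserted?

Starting tree (level order): [41, 21, None, 20, 35, None, None, 30]
Insertion path: 41 -> 21 -> 20
Result: insert 5 as left child of 20
Final tree (level order): [41, 21, None, 20, 35, 5, None, 30]


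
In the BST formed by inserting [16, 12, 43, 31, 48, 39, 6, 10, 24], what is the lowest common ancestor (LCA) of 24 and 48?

Tree insertion order: [16, 12, 43, 31, 48, 39, 6, 10, 24]
Tree (level-order array): [16, 12, 43, 6, None, 31, 48, None, 10, 24, 39]
In a BST, the LCA of p=24, q=48 is the first node v on the
root-to-leaf path with p <= v <= q (go left if both < v, right if both > v).
Walk from root:
  at 16: both 24 and 48 > 16, go right
  at 43: 24 <= 43 <= 48, this is the LCA
LCA = 43


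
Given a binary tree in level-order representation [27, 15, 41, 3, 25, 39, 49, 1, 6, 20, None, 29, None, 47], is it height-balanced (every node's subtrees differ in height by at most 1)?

Tree (level-order array): [27, 15, 41, 3, 25, 39, 49, 1, 6, 20, None, 29, None, 47]
Definition: a tree is height-balanced if, at every node, |h(left) - h(right)| <= 1 (empty subtree has height -1).
Bottom-up per-node check:
  node 1: h_left=-1, h_right=-1, diff=0 [OK], height=0
  node 6: h_left=-1, h_right=-1, diff=0 [OK], height=0
  node 3: h_left=0, h_right=0, diff=0 [OK], height=1
  node 20: h_left=-1, h_right=-1, diff=0 [OK], height=0
  node 25: h_left=0, h_right=-1, diff=1 [OK], height=1
  node 15: h_left=1, h_right=1, diff=0 [OK], height=2
  node 29: h_left=-1, h_right=-1, diff=0 [OK], height=0
  node 39: h_left=0, h_right=-1, diff=1 [OK], height=1
  node 47: h_left=-1, h_right=-1, diff=0 [OK], height=0
  node 49: h_left=0, h_right=-1, diff=1 [OK], height=1
  node 41: h_left=1, h_right=1, diff=0 [OK], height=2
  node 27: h_left=2, h_right=2, diff=0 [OK], height=3
All nodes satisfy the balance condition.
Result: Balanced


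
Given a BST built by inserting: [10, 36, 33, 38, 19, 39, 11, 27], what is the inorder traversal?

Tree insertion order: [10, 36, 33, 38, 19, 39, 11, 27]
Tree (level-order array): [10, None, 36, 33, 38, 19, None, None, 39, 11, 27]
Inorder traversal: [10, 11, 19, 27, 33, 36, 38, 39]


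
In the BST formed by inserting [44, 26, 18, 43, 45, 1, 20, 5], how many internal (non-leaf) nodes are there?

Tree built from: [44, 26, 18, 43, 45, 1, 20, 5]
Tree (level-order array): [44, 26, 45, 18, 43, None, None, 1, 20, None, None, None, 5]
Rule: An internal node has at least one child.
Per-node child counts:
  node 44: 2 child(ren)
  node 26: 2 child(ren)
  node 18: 2 child(ren)
  node 1: 1 child(ren)
  node 5: 0 child(ren)
  node 20: 0 child(ren)
  node 43: 0 child(ren)
  node 45: 0 child(ren)
Matching nodes: [44, 26, 18, 1]
Count of internal (non-leaf) nodes: 4


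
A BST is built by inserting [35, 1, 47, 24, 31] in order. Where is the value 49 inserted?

Starting tree (level order): [35, 1, 47, None, 24, None, None, None, 31]
Insertion path: 35 -> 47
Result: insert 49 as right child of 47
Final tree (level order): [35, 1, 47, None, 24, None, 49, None, 31]


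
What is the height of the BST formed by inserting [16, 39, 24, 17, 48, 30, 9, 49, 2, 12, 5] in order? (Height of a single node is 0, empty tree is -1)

Insertion order: [16, 39, 24, 17, 48, 30, 9, 49, 2, 12, 5]
Tree (level-order array): [16, 9, 39, 2, 12, 24, 48, None, 5, None, None, 17, 30, None, 49]
Compute height bottom-up (empty subtree = -1):
  height(5) = 1 + max(-1, -1) = 0
  height(2) = 1 + max(-1, 0) = 1
  height(12) = 1 + max(-1, -1) = 0
  height(9) = 1 + max(1, 0) = 2
  height(17) = 1 + max(-1, -1) = 0
  height(30) = 1 + max(-1, -1) = 0
  height(24) = 1 + max(0, 0) = 1
  height(49) = 1 + max(-1, -1) = 0
  height(48) = 1 + max(-1, 0) = 1
  height(39) = 1 + max(1, 1) = 2
  height(16) = 1 + max(2, 2) = 3
Height = 3


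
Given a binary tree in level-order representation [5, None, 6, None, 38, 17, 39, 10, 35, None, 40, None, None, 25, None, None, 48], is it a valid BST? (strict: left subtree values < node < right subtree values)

Level-order array: [5, None, 6, None, 38, 17, 39, 10, 35, None, 40, None, None, 25, None, None, 48]
Validate using subtree bounds (lo, hi): at each node, require lo < value < hi,
then recurse left with hi=value and right with lo=value.
Preorder trace (stopping at first violation):
  at node 5 with bounds (-inf, +inf): OK
  at node 6 with bounds (5, +inf): OK
  at node 38 with bounds (6, +inf): OK
  at node 17 with bounds (6, 38): OK
  at node 10 with bounds (6, 17): OK
  at node 35 with bounds (17, 38): OK
  at node 25 with bounds (17, 35): OK
  at node 39 with bounds (38, +inf): OK
  at node 40 with bounds (39, +inf): OK
  at node 48 with bounds (40, +inf): OK
No violation found at any node.
Result: Valid BST


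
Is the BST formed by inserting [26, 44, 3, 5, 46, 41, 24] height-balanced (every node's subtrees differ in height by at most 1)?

Tree (level-order array): [26, 3, 44, None, 5, 41, 46, None, 24]
Definition: a tree is height-balanced if, at every node, |h(left) - h(right)| <= 1 (empty subtree has height -1).
Bottom-up per-node check:
  node 24: h_left=-1, h_right=-1, diff=0 [OK], height=0
  node 5: h_left=-1, h_right=0, diff=1 [OK], height=1
  node 3: h_left=-1, h_right=1, diff=2 [FAIL (|-1-1|=2 > 1)], height=2
  node 41: h_left=-1, h_right=-1, diff=0 [OK], height=0
  node 46: h_left=-1, h_right=-1, diff=0 [OK], height=0
  node 44: h_left=0, h_right=0, diff=0 [OK], height=1
  node 26: h_left=2, h_right=1, diff=1 [OK], height=3
Node 3 violates the condition: |-1 - 1| = 2 > 1.
Result: Not balanced


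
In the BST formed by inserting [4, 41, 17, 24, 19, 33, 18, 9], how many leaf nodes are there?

Tree built from: [4, 41, 17, 24, 19, 33, 18, 9]
Tree (level-order array): [4, None, 41, 17, None, 9, 24, None, None, 19, 33, 18]
Rule: A leaf has 0 children.
Per-node child counts:
  node 4: 1 child(ren)
  node 41: 1 child(ren)
  node 17: 2 child(ren)
  node 9: 0 child(ren)
  node 24: 2 child(ren)
  node 19: 1 child(ren)
  node 18: 0 child(ren)
  node 33: 0 child(ren)
Matching nodes: [9, 18, 33]
Count of leaf nodes: 3


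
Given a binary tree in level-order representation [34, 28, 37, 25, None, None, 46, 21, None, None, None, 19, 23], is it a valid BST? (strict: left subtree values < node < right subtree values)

Level-order array: [34, 28, 37, 25, None, None, 46, 21, None, None, None, 19, 23]
Validate using subtree bounds (lo, hi): at each node, require lo < value < hi,
then recurse left with hi=value and right with lo=value.
Preorder trace (stopping at first violation):
  at node 34 with bounds (-inf, +inf): OK
  at node 28 with bounds (-inf, 34): OK
  at node 25 with bounds (-inf, 28): OK
  at node 21 with bounds (-inf, 25): OK
  at node 19 with bounds (-inf, 21): OK
  at node 23 with bounds (21, 25): OK
  at node 37 with bounds (34, +inf): OK
  at node 46 with bounds (37, +inf): OK
No violation found at any node.
Result: Valid BST


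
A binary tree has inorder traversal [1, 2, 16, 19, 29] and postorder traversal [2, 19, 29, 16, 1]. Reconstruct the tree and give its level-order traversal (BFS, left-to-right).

Inorder:   [1, 2, 16, 19, 29]
Postorder: [2, 19, 29, 16, 1]
Algorithm: postorder visits root last, so walk postorder right-to-left;
each value is the root of the current inorder slice — split it at that
value, recurse on the right subtree first, then the left.
Recursive splits:
  root=1; inorder splits into left=[], right=[2, 16, 19, 29]
  root=16; inorder splits into left=[2], right=[19, 29]
  root=29; inorder splits into left=[19], right=[]
  root=19; inorder splits into left=[], right=[]
  root=2; inorder splits into left=[], right=[]
Reconstructed level-order: [1, 16, 2, 29, 19]


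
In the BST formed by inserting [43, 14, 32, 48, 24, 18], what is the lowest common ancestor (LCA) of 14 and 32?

Tree insertion order: [43, 14, 32, 48, 24, 18]
Tree (level-order array): [43, 14, 48, None, 32, None, None, 24, None, 18]
In a BST, the LCA of p=14, q=32 is the first node v on the
root-to-leaf path with p <= v <= q (go left if both < v, right if both > v).
Walk from root:
  at 43: both 14 and 32 < 43, go left
  at 14: 14 <= 14 <= 32, this is the LCA
LCA = 14


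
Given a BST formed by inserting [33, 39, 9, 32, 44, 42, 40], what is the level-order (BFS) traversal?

Tree insertion order: [33, 39, 9, 32, 44, 42, 40]
Tree (level-order array): [33, 9, 39, None, 32, None, 44, None, None, 42, None, 40]
BFS from the root, enqueuing left then right child of each popped node:
  queue [33] -> pop 33, enqueue [9, 39], visited so far: [33]
  queue [9, 39] -> pop 9, enqueue [32], visited so far: [33, 9]
  queue [39, 32] -> pop 39, enqueue [44], visited so far: [33, 9, 39]
  queue [32, 44] -> pop 32, enqueue [none], visited so far: [33, 9, 39, 32]
  queue [44] -> pop 44, enqueue [42], visited so far: [33, 9, 39, 32, 44]
  queue [42] -> pop 42, enqueue [40], visited so far: [33, 9, 39, 32, 44, 42]
  queue [40] -> pop 40, enqueue [none], visited so far: [33, 9, 39, 32, 44, 42, 40]
Result: [33, 9, 39, 32, 44, 42, 40]


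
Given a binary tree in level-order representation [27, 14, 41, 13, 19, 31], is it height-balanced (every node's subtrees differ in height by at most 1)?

Tree (level-order array): [27, 14, 41, 13, 19, 31]
Definition: a tree is height-balanced if, at every node, |h(left) - h(right)| <= 1 (empty subtree has height -1).
Bottom-up per-node check:
  node 13: h_left=-1, h_right=-1, diff=0 [OK], height=0
  node 19: h_left=-1, h_right=-1, diff=0 [OK], height=0
  node 14: h_left=0, h_right=0, diff=0 [OK], height=1
  node 31: h_left=-1, h_right=-1, diff=0 [OK], height=0
  node 41: h_left=0, h_right=-1, diff=1 [OK], height=1
  node 27: h_left=1, h_right=1, diff=0 [OK], height=2
All nodes satisfy the balance condition.
Result: Balanced


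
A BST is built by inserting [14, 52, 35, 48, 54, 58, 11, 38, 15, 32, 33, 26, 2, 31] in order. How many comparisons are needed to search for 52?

Search path for 52: 14 -> 52
Found: True
Comparisons: 2


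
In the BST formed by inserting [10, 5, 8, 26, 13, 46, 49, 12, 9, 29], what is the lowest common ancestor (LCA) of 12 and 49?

Tree insertion order: [10, 5, 8, 26, 13, 46, 49, 12, 9, 29]
Tree (level-order array): [10, 5, 26, None, 8, 13, 46, None, 9, 12, None, 29, 49]
In a BST, the LCA of p=12, q=49 is the first node v on the
root-to-leaf path with p <= v <= q (go left if both < v, right if both > v).
Walk from root:
  at 10: both 12 and 49 > 10, go right
  at 26: 12 <= 26 <= 49, this is the LCA
LCA = 26


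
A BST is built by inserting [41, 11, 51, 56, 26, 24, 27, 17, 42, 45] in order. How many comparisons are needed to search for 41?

Search path for 41: 41
Found: True
Comparisons: 1


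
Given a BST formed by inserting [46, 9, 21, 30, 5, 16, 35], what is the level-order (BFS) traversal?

Tree insertion order: [46, 9, 21, 30, 5, 16, 35]
Tree (level-order array): [46, 9, None, 5, 21, None, None, 16, 30, None, None, None, 35]
BFS from the root, enqueuing left then right child of each popped node:
  queue [46] -> pop 46, enqueue [9], visited so far: [46]
  queue [9] -> pop 9, enqueue [5, 21], visited so far: [46, 9]
  queue [5, 21] -> pop 5, enqueue [none], visited so far: [46, 9, 5]
  queue [21] -> pop 21, enqueue [16, 30], visited so far: [46, 9, 5, 21]
  queue [16, 30] -> pop 16, enqueue [none], visited so far: [46, 9, 5, 21, 16]
  queue [30] -> pop 30, enqueue [35], visited so far: [46, 9, 5, 21, 16, 30]
  queue [35] -> pop 35, enqueue [none], visited so far: [46, 9, 5, 21, 16, 30, 35]
Result: [46, 9, 5, 21, 16, 30, 35]


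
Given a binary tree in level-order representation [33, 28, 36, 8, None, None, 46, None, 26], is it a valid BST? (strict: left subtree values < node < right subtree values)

Level-order array: [33, 28, 36, 8, None, None, 46, None, 26]
Validate using subtree bounds (lo, hi): at each node, require lo < value < hi,
then recurse left with hi=value and right with lo=value.
Preorder trace (stopping at first violation):
  at node 33 with bounds (-inf, +inf): OK
  at node 28 with bounds (-inf, 33): OK
  at node 8 with bounds (-inf, 28): OK
  at node 26 with bounds (8, 28): OK
  at node 36 with bounds (33, +inf): OK
  at node 46 with bounds (36, +inf): OK
No violation found at any node.
Result: Valid BST


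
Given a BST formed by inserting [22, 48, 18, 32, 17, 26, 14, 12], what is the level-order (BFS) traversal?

Tree insertion order: [22, 48, 18, 32, 17, 26, 14, 12]
Tree (level-order array): [22, 18, 48, 17, None, 32, None, 14, None, 26, None, 12]
BFS from the root, enqueuing left then right child of each popped node:
  queue [22] -> pop 22, enqueue [18, 48], visited so far: [22]
  queue [18, 48] -> pop 18, enqueue [17], visited so far: [22, 18]
  queue [48, 17] -> pop 48, enqueue [32], visited so far: [22, 18, 48]
  queue [17, 32] -> pop 17, enqueue [14], visited so far: [22, 18, 48, 17]
  queue [32, 14] -> pop 32, enqueue [26], visited so far: [22, 18, 48, 17, 32]
  queue [14, 26] -> pop 14, enqueue [12], visited so far: [22, 18, 48, 17, 32, 14]
  queue [26, 12] -> pop 26, enqueue [none], visited so far: [22, 18, 48, 17, 32, 14, 26]
  queue [12] -> pop 12, enqueue [none], visited so far: [22, 18, 48, 17, 32, 14, 26, 12]
Result: [22, 18, 48, 17, 32, 14, 26, 12]


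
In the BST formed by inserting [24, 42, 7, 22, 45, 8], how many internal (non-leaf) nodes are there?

Tree built from: [24, 42, 7, 22, 45, 8]
Tree (level-order array): [24, 7, 42, None, 22, None, 45, 8]
Rule: An internal node has at least one child.
Per-node child counts:
  node 24: 2 child(ren)
  node 7: 1 child(ren)
  node 22: 1 child(ren)
  node 8: 0 child(ren)
  node 42: 1 child(ren)
  node 45: 0 child(ren)
Matching nodes: [24, 7, 22, 42]
Count of internal (non-leaf) nodes: 4


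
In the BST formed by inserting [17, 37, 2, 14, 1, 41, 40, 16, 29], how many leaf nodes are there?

Tree built from: [17, 37, 2, 14, 1, 41, 40, 16, 29]
Tree (level-order array): [17, 2, 37, 1, 14, 29, 41, None, None, None, 16, None, None, 40]
Rule: A leaf has 0 children.
Per-node child counts:
  node 17: 2 child(ren)
  node 2: 2 child(ren)
  node 1: 0 child(ren)
  node 14: 1 child(ren)
  node 16: 0 child(ren)
  node 37: 2 child(ren)
  node 29: 0 child(ren)
  node 41: 1 child(ren)
  node 40: 0 child(ren)
Matching nodes: [1, 16, 29, 40]
Count of leaf nodes: 4


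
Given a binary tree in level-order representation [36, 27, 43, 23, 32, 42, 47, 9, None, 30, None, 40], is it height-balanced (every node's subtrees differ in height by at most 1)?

Tree (level-order array): [36, 27, 43, 23, 32, 42, 47, 9, None, 30, None, 40]
Definition: a tree is height-balanced if, at every node, |h(left) - h(right)| <= 1 (empty subtree has height -1).
Bottom-up per-node check:
  node 9: h_left=-1, h_right=-1, diff=0 [OK], height=0
  node 23: h_left=0, h_right=-1, diff=1 [OK], height=1
  node 30: h_left=-1, h_right=-1, diff=0 [OK], height=0
  node 32: h_left=0, h_right=-1, diff=1 [OK], height=1
  node 27: h_left=1, h_right=1, diff=0 [OK], height=2
  node 40: h_left=-1, h_right=-1, diff=0 [OK], height=0
  node 42: h_left=0, h_right=-1, diff=1 [OK], height=1
  node 47: h_left=-1, h_right=-1, diff=0 [OK], height=0
  node 43: h_left=1, h_right=0, diff=1 [OK], height=2
  node 36: h_left=2, h_right=2, diff=0 [OK], height=3
All nodes satisfy the balance condition.
Result: Balanced


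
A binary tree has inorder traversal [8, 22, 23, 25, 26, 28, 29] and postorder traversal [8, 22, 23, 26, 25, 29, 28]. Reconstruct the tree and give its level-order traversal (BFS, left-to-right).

Inorder:   [8, 22, 23, 25, 26, 28, 29]
Postorder: [8, 22, 23, 26, 25, 29, 28]
Algorithm: postorder visits root last, so walk postorder right-to-left;
each value is the root of the current inorder slice — split it at that
value, recurse on the right subtree first, then the left.
Recursive splits:
  root=28; inorder splits into left=[8, 22, 23, 25, 26], right=[29]
  root=29; inorder splits into left=[], right=[]
  root=25; inorder splits into left=[8, 22, 23], right=[26]
  root=26; inorder splits into left=[], right=[]
  root=23; inorder splits into left=[8, 22], right=[]
  root=22; inorder splits into left=[8], right=[]
  root=8; inorder splits into left=[], right=[]
Reconstructed level-order: [28, 25, 29, 23, 26, 22, 8]


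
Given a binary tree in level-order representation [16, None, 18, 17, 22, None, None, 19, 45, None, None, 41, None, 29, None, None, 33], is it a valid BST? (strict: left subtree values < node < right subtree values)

Level-order array: [16, None, 18, 17, 22, None, None, 19, 45, None, None, 41, None, 29, None, None, 33]
Validate using subtree bounds (lo, hi): at each node, require lo < value < hi,
then recurse left with hi=value and right with lo=value.
Preorder trace (stopping at first violation):
  at node 16 with bounds (-inf, +inf): OK
  at node 18 with bounds (16, +inf): OK
  at node 17 with bounds (16, 18): OK
  at node 22 with bounds (18, +inf): OK
  at node 19 with bounds (18, 22): OK
  at node 45 with bounds (22, +inf): OK
  at node 41 with bounds (22, 45): OK
  at node 29 with bounds (22, 41): OK
  at node 33 with bounds (29, 41): OK
No violation found at any node.
Result: Valid BST


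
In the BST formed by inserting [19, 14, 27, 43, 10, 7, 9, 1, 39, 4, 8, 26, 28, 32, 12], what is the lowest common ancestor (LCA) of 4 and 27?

Tree insertion order: [19, 14, 27, 43, 10, 7, 9, 1, 39, 4, 8, 26, 28, 32, 12]
Tree (level-order array): [19, 14, 27, 10, None, 26, 43, 7, 12, None, None, 39, None, 1, 9, None, None, 28, None, None, 4, 8, None, None, 32]
In a BST, the LCA of p=4, q=27 is the first node v on the
root-to-leaf path with p <= v <= q (go left if both < v, right if both > v).
Walk from root:
  at 19: 4 <= 19 <= 27, this is the LCA
LCA = 19


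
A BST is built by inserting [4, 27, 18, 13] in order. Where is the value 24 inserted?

Starting tree (level order): [4, None, 27, 18, None, 13]
Insertion path: 4 -> 27 -> 18
Result: insert 24 as right child of 18
Final tree (level order): [4, None, 27, 18, None, 13, 24]


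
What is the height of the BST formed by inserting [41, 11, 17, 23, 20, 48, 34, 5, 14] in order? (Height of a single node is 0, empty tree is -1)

Insertion order: [41, 11, 17, 23, 20, 48, 34, 5, 14]
Tree (level-order array): [41, 11, 48, 5, 17, None, None, None, None, 14, 23, None, None, 20, 34]
Compute height bottom-up (empty subtree = -1):
  height(5) = 1 + max(-1, -1) = 0
  height(14) = 1 + max(-1, -1) = 0
  height(20) = 1 + max(-1, -1) = 0
  height(34) = 1 + max(-1, -1) = 0
  height(23) = 1 + max(0, 0) = 1
  height(17) = 1 + max(0, 1) = 2
  height(11) = 1 + max(0, 2) = 3
  height(48) = 1 + max(-1, -1) = 0
  height(41) = 1 + max(3, 0) = 4
Height = 4


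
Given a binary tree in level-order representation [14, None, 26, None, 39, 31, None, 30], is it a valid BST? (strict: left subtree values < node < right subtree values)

Level-order array: [14, None, 26, None, 39, 31, None, 30]
Validate using subtree bounds (lo, hi): at each node, require lo < value < hi,
then recurse left with hi=value and right with lo=value.
Preorder trace (stopping at first violation):
  at node 14 with bounds (-inf, +inf): OK
  at node 26 with bounds (14, +inf): OK
  at node 39 with bounds (26, +inf): OK
  at node 31 with bounds (26, 39): OK
  at node 30 with bounds (26, 31): OK
No violation found at any node.
Result: Valid BST


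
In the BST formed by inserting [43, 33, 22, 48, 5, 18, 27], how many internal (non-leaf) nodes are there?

Tree built from: [43, 33, 22, 48, 5, 18, 27]
Tree (level-order array): [43, 33, 48, 22, None, None, None, 5, 27, None, 18]
Rule: An internal node has at least one child.
Per-node child counts:
  node 43: 2 child(ren)
  node 33: 1 child(ren)
  node 22: 2 child(ren)
  node 5: 1 child(ren)
  node 18: 0 child(ren)
  node 27: 0 child(ren)
  node 48: 0 child(ren)
Matching nodes: [43, 33, 22, 5]
Count of internal (non-leaf) nodes: 4
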